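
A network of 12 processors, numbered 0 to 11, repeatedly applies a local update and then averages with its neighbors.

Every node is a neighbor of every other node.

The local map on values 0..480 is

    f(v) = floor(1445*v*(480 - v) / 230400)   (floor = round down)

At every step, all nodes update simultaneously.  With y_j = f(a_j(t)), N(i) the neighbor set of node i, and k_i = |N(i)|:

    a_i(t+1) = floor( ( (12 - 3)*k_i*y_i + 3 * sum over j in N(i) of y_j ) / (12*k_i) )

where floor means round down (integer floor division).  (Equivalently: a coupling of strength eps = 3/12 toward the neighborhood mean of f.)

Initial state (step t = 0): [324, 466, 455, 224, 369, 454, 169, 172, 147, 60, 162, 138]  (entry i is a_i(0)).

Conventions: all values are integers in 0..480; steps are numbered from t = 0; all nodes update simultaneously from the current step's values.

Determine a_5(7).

Answer: a_5(7) = 326

Derivation:
t=0: [324, 466, 455, 224, 369, 454, 169, 172, 147, 60, 162, 138]
t=1: [294, 94, 116, 326, 251, 118, 304, 306, 288, 179, 299, 279]
t=2: [335, 251, 278, 315, 348, 280, 330, 328, 338, 331, 333, 341]
t=3: [307, 348, 342, 323, 296, 342, 312, 313, 305, 311, 310, 302]
t=4: [329, 297, 302, 318, 335, 302, 326, 325, 330, 326, 327, 332]
t=5: [313, 334, 332, 321, 308, 332, 315, 316, 312, 315, 314, 310]
t=6: [325, 309, 311, 320, 329, 311, 324, 324, 326, 324, 324, 327]
t=7: [316, 327, 326, 320, 313, 326, 316, 316, 315, 316, 316, 314]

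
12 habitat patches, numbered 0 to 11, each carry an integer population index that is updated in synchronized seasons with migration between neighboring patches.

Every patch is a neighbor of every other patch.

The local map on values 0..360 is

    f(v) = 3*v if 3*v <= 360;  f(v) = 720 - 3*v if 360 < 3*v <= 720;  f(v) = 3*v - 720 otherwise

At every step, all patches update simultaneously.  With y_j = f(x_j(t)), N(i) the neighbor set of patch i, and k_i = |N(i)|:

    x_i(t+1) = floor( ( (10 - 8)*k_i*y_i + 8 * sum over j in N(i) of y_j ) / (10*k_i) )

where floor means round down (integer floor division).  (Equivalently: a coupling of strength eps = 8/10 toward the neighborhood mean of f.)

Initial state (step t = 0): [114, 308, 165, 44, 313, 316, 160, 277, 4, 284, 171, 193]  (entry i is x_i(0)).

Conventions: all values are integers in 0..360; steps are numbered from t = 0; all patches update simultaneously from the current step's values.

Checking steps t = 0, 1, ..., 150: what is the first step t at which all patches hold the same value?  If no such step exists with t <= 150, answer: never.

Answer: never
Key observation: The state at step 11 reappears at step 15 — the system is in a cycle of period 4 from step 11 on.  No step 0..15 is synchronized, and the cycle repeats forever, so no step up to 150 (or ever) has all patches equal.

Derivation:
t=0: [114, 308, 165, 44, 313, 316, 160, 277, 4, 284, 171, 193]  (not all equal)
t=1: [203, 185, 188, 176, 187, 188, 190, 173, 161, 176, 185, 177]  (not all equal)
t=2: [164, 171, 170, 175, 171, 170, 169, 176, 180, 175, 171, 174]  (not all equal)
t=3: [206, 203, 204, 202, 203, 204, 204, 202, 200, 202, 203, 202]  (not all equal)
t=4: [110, 111, 110, 111, 111, 110, 110, 111, 112, 111, 111, 111]  (not all equal)
t=5: [331, 332, 331, 332, 332, 331, 331, 332, 332, 332, 332, 332]  (not all equal)
t=6: [274, 275, 274, 275, 275, 274, 274, 275, 275, 275, 275, 275]  (not all equal)
t=7: [103, 104, 103, 104, 104, 103, 103, 104, 104, 104, 104, 104]  (not all equal)
t=8: [310, 311, 310, 311, 311, 310, 310, 311, 311, 311, 311, 311]  (not all equal)
t=9: [211, 212, 211, 212, 212, 211, 211, 212, 212, 212, 212, 212]  (not all equal)
t=10: [85, 84, 85, 84, 84, 85, 85, 84, 84, 84, 84, 84]  (not all equal)
t=11: [253, 252, 253, 252, 252, 253, 253, 252, 252, 252, 252, 252]  (not all equal)
t=12: [37, 36, 37, 36, 36, 37, 37, 36, 36, 36, 36, 36]  (not all equal)
t=13: [109, 108, 109, 108, 108, 109, 109, 108, 108, 108, 108, 108]  (not all equal)
t=14: [325, 324, 325, 324, 324, 325, 325, 324, 324, 324, 324, 324]  (not all equal)
t=15: [253, 252, 253, 252, 252, 253, 253, 252, 252, 252, 252, 252]  (not all equal)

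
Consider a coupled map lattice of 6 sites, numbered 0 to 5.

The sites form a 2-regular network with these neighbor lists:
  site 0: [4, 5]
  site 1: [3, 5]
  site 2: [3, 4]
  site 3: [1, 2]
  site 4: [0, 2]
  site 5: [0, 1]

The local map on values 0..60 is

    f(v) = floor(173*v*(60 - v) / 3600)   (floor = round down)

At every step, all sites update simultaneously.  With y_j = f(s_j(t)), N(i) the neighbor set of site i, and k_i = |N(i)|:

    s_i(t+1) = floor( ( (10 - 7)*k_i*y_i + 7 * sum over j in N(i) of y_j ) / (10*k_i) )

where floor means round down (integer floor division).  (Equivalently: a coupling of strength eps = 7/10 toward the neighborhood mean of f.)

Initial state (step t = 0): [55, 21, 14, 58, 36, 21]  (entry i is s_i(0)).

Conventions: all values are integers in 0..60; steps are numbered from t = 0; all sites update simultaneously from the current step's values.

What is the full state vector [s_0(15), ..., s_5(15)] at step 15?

Simulating step by step:
t=0: [55, 21, 14, 58, 36, 21]
t=1: [31, 27, 25, 25, 27, 29]
t=2: [42, 42, 42, 42, 42, 42]
t=3: [36, 36, 36, 36, 36, 36]
t=4: [41, 41, 41, 41, 41, 41]
t=5: [37, 37, 37, 37, 37, 37]
t=6: [40, 40, 40, 40, 40, 40]
t=7: [38, 38, 38, 38, 38, 38]
t=8: [40, 40, 40, 40, 40, 40]
t=9: [38, 38, 38, 38, 38, 38]
t=10: [40, 40, 40, 40, 40, 40]
t=11: [38, 38, 38, 38, 38, 38]
t=12: [40, 40, 40, 40, 40, 40]
t=13: [38, 38, 38, 38, 38, 38]
t=14: [40, 40, 40, 40, 40, 40]
t=15: [38, 38, 38, 38, 38, 38]

Answer: [38, 38, 38, 38, 38, 38]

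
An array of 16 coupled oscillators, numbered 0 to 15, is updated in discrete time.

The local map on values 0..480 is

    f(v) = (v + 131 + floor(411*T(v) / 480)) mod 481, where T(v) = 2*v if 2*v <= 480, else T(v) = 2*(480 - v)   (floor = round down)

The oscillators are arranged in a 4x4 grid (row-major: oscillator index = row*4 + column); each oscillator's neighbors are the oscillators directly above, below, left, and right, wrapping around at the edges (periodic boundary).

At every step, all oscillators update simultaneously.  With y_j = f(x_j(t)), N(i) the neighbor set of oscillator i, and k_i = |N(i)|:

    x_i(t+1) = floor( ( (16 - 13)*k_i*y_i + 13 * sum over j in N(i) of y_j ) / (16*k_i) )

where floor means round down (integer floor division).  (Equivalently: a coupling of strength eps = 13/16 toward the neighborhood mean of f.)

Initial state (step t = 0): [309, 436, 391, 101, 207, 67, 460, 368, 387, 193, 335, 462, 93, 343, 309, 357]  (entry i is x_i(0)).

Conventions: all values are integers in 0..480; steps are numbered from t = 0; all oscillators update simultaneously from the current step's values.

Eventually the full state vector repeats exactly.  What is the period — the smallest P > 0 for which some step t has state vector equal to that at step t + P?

Answer: 2
Key observation: The state at step 7, [276, 276, 276, 276, 276, 276, 276, 276, 276, 276, 276, 276, 276, 276, 276, 276], reappears at step 9 — and no state repeats earlier — so the cycle the system enters has period 2.

Derivation:
t=0: [309, 436, 391, 101, 207, 67, 460, 368, 387, 193, 335, 462, 93, 343, 309, 357]
t=1: [282, 229, 231, 252, 236, 198, 219, 222, 221, 229, 187, 200, 252, 239, 223, 280]
t=2: [283, 260, 267, 272, 249, 253, 222, 254, 258, 231, 224, 224, 276, 276, 251, 260]
t=3: [280, 280, 277, 281, 286, 279, 274, 274, 277, 277, 267, 276, 278, 281, 278, 277]
t=4: [271, 272, 273, 273, 272, 272, 276, 273, 272, 274, 275, 276, 272, 272, 274, 273]
t=5: [277, 277, 276, 277, 277, 276, 276, 276, 276, 277, 275, 276, 277, 277, 276, 276]
t=6: [274, 274, 274, 274, 274, 274, 275, 274, 274, 274, 274, 275, 274, 274, 275, 274]
t=7: [276, 276, 276, 276, 276, 276, 276, 276, 276, 276, 276, 276, 276, 276, 276, 276]
t=8: [275, 275, 275, 275, 275, 275, 275, 275, 275, 275, 275, 275, 275, 275, 275, 275]
t=9: [276, 276, 276, 276, 276, 276, 276, 276, 276, 276, 276, 276, 276, 276, 276, 276]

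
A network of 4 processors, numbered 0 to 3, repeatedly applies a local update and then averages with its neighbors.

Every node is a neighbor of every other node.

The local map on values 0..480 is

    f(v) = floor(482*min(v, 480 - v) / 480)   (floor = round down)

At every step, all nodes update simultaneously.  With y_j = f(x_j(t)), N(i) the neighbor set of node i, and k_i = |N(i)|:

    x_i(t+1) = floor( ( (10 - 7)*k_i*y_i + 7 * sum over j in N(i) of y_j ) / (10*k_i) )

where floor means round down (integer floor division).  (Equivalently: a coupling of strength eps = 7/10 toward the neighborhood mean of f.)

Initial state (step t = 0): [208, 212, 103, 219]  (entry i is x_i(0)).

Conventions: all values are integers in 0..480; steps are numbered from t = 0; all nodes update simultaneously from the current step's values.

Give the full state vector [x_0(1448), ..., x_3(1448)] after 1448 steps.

Simulating step by step:
t=0: [208, 212, 103, 219]
t=1: [187, 187, 180, 187]
t=2: [185, 185, 184, 185]
t=3: [184, 184, 184, 184]
t=4: [184, 184, 184, 184]

Answer: [184, 184, 184, 184]
Key observation: The state at step 3, [184, 184, 184, 184], reappears at step 4: the system is in a cycle of period 1 from step 3 on.  Therefore the state at step 1448 equals the state at step 3 + ((1448 - 3) mod 1) = 3, which is [184, 184, 184, 184].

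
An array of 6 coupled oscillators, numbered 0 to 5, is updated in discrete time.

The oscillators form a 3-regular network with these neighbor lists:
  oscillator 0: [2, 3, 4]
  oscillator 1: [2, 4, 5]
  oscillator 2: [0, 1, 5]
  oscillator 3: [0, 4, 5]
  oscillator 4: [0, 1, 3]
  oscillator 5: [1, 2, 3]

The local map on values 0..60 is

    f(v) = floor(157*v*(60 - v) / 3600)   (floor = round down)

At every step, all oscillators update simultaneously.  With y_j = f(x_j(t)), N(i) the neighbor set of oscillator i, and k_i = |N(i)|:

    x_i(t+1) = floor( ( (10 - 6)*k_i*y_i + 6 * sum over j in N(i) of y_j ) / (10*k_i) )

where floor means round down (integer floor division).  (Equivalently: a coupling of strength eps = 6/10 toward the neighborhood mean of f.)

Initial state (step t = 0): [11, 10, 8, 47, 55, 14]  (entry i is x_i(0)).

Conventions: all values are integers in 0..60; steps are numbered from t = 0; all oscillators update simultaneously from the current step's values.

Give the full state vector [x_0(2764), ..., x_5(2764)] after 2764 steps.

Simulating step by step:
t=0: [11, 10, 8, 47, 55, 14]
t=1: [20, 19, 21, 22, 18, 24]
t=2: [34, 34, 34, 35, 33, 35]
t=3: [38, 38, 38, 38, 38, 38]
t=4: [36, 36, 36, 36, 36, 36]
t=5: [37, 37, 37, 37, 37, 37]
t=6: [37, 37, 37, 37, 37, 37]

Answer: [37, 37, 37, 37, 37, 37]
Key observation: The state at step 5, [37, 37, 37, 37, 37, 37], reappears at step 6: the system is in a cycle of period 1 from step 5 on.  Therefore the state at step 2764 equals the state at step 5 + ((2764 - 5) mod 1) = 5, which is [37, 37, 37, 37, 37, 37].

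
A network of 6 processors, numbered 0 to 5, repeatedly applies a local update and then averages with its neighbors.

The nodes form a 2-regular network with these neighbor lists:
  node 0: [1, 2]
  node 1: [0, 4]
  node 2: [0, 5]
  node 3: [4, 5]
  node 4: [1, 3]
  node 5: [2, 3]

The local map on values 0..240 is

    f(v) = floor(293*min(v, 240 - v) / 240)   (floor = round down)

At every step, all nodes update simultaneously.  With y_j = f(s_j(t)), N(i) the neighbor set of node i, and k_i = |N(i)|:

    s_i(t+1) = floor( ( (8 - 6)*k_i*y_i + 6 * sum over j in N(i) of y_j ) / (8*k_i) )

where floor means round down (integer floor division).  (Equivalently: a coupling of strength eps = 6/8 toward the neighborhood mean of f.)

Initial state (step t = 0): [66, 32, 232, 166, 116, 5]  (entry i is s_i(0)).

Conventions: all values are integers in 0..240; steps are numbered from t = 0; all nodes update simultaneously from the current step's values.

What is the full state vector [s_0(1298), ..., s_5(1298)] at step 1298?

Answer: [144, 144, 144, 144, 144, 144]
Key observation: The state at step 20, [142, 142, 142, 142, 142, 142], reappears at step 28: the system is in a cycle of period 8 from step 20 on.  Therefore the state at step 1298 equals the state at step 20 + ((1298 - 20) mod 8) = 26, which is [144, 144, 144, 144, 144, 144].

Derivation:
t=0: [66, 32, 232, 166, 116, 5]
t=1: [38, 92, 34, 77, 83, 38]
t=2: [68, 83, 44, 78, 102, 62]
t=3: [78, 102, 72, 98, 104, 74]
t=4: [102, 113, 91, 110, 122, 99]
t=5: [124, 134, 119, 132, 137, 121]
t=6: [138, 132, 143, 134, 128, 139]
t=7: [124, 130, 122, 129, 131, 123]
t=8: [139, 136, 142, 136, 134, 140]
t=9: [122, 126, 121, 125, 126, 122]
t=10: [142, 140, 144, 141, 139, 142]
t=11: [119, 121, 118, 120, 121, 118]
t=12: [144, 145, 144, 144, 145, 144]
t=13: [116, 115, 117, 116, 115, 117]
t=14: [141, 140, 141, 141, 140, 141]
t=15: [120, 121, 120, 120, 121, 120]
t=16: [145, 145, 146, 145, 145, 146]
t=17: [114, 115, 114, 114, 115, 114]
t=18: [139, 139, 139, 139, 139, 139]
t=19: [123, 123, 123, 123, 123, 123]
t=20: [142, 142, 142, 142, 142, 142]
t=21: [119, 119, 119, 119, 119, 119]
t=22: [145, 145, 145, 145, 145, 145]
t=23: [115, 115, 115, 115, 115, 115]
t=24: [140, 140, 140, 140, 140, 140]
t=25: [122, 122, 122, 122, 122, 122]
t=26: [144, 144, 144, 144, 144, 144]
t=27: [117, 117, 117, 117, 117, 117]
t=28: [142, 142, 142, 142, 142, 142]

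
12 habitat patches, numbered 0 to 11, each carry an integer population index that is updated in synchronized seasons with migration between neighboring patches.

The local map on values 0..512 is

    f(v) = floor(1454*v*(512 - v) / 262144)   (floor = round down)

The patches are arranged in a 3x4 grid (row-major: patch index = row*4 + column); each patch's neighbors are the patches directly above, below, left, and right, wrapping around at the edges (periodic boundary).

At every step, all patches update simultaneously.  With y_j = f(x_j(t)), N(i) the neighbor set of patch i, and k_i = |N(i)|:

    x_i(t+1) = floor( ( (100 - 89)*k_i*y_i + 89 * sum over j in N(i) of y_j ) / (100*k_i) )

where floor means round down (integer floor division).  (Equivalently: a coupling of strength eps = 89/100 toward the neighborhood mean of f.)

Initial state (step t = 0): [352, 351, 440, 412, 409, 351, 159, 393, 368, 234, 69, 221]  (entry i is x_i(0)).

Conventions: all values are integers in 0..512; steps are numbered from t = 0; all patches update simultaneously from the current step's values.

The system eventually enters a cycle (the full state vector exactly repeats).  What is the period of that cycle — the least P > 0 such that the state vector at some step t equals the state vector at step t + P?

Simulating step by step:
t=0: [352, 351, 440, 412, 409, 351, 159, 393, 368, 234, 69, 221]
t=1: [271, 292, 246, 270, 287, 305, 238, 279, 312, 281, 286, 250]
t=2: [356, 358, 359, 361, 354, 357, 357, 360, 359, 353, 361, 357]
t=3: [305, 307, 303, 304, 305, 307, 303, 305, 308, 304, 306, 303]
t=4: [349, 349, 349, 350, 349, 349, 349, 350, 350, 348, 350, 349]
t=5: [314, 315, 314, 314, 314, 315, 314, 314, 315, 314, 315, 314]
t=6: [344, 344, 344, 344, 344, 344, 344, 344, 344, 344, 344, 344]
t=7: [320, 320, 320, 320, 320, 320, 320, 320, 320, 320, 320, 320]
t=8: [340, 340, 340, 340, 340, 340, 340, 340, 340, 340, 340, 340]
t=9: [324, 324, 324, 324, 324, 324, 324, 324, 324, 324, 324, 324]
t=10: [337, 337, 337, 337, 337, 337, 337, 337, 337, 337, 337, 337]
t=11: [327, 327, 327, 327, 327, 327, 327, 327, 327, 327, 327, 327]
t=12: [335, 335, 335, 335, 335, 335, 335, 335, 335, 335, 335, 335]
t=13: [328, 328, 328, 328, 328, 328, 328, 328, 328, 328, 328, 328]
t=14: [334, 334, 334, 334, 334, 334, 334, 334, 334, 334, 334, 334]
t=15: [329, 329, 329, 329, 329, 329, 329, 329, 329, 329, 329, 329]
t=16: [333, 333, 333, 333, 333, 333, 333, 333, 333, 333, 333, 333]
t=17: [330, 330, 330, 330, 330, 330, 330, 330, 330, 330, 330, 330]
t=18: [333, 333, 333, 333, 333, 333, 333, 333, 333, 333, 333, 333]

Answer: 2
Key observation: The state at step 16, [333, 333, 333, 333, 333, 333, 333, 333, 333, 333, 333, 333], reappears at step 18 — and no state repeats earlier — so the cycle the system enters has period 2.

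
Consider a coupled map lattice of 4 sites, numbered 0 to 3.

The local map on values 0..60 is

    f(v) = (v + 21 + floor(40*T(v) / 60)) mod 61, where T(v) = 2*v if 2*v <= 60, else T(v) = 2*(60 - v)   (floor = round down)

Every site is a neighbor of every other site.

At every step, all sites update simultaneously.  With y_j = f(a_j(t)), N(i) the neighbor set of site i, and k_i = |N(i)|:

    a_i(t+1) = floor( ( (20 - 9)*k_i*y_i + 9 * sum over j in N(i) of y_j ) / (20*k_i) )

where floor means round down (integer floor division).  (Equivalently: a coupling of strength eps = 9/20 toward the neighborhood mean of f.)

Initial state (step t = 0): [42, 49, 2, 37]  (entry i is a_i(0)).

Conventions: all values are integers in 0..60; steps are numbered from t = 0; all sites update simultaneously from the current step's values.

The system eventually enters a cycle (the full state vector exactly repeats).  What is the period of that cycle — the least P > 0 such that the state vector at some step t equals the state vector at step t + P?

Answer: 3
Key observation: The state at step 8, [25, 25, 25, 25], reappears at step 11 — and no state repeats earlier — so the cycle the system enters has period 3.

Derivation:
t=0: [42, 49, 2, 37]
t=1: [25, 24, 25, 25]
t=2: [17, 16, 17, 17]
t=3: [59, 58, 59, 59]
t=4: [20, 20, 20, 20]
t=5: [6, 6, 6, 6]
t=6: [35, 35, 35, 35]
t=7: [28, 28, 28, 28]
t=8: [25, 25, 25, 25]
t=9: [18, 18, 18, 18]
t=10: [2, 2, 2, 2]
t=11: [25, 25, 25, 25]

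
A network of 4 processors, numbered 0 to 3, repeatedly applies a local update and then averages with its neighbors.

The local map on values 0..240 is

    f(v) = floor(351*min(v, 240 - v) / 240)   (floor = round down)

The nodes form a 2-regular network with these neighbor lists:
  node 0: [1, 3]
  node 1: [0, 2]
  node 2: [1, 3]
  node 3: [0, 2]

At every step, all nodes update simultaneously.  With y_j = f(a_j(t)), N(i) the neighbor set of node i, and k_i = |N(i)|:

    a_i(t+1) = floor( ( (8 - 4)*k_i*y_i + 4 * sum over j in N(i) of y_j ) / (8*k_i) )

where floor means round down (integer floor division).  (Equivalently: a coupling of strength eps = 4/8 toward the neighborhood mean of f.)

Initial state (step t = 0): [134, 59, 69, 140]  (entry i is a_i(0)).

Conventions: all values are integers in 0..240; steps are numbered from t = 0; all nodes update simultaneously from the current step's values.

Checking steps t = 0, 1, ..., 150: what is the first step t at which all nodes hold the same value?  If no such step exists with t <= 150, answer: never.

Simulating step by step:
t=0: [134, 59, 69, 140]  (not all equal)
t=1: [135, 106, 108, 136]  (not all equal)
t=2: [153, 155, 155, 153]  (not all equal)
t=3: [126, 124, 124, 126]  (not all equal)
t=4: [166, 168, 168, 166]  (not all equal)
t=5: [107, 105, 105, 107]  (not all equal)
t=6: [155, 153, 153, 155]  (not all equal)
t=7: [124, 126, 126, 124]  (not all equal)
t=8: [168, 166, 166, 168]  (not all equal)
t=9: [105, 107, 107, 105]  (not all equal)
t=10: [153, 155, 155, 153]  (not all equal)

Answer: never
Key observation: The state at step 2 reappears at step 10 — the system is in a cycle of period 8 from step 2 on.  No step 0..10 is synchronized, and the cycle repeats forever, so no step up to 150 (or ever) has all nodes equal.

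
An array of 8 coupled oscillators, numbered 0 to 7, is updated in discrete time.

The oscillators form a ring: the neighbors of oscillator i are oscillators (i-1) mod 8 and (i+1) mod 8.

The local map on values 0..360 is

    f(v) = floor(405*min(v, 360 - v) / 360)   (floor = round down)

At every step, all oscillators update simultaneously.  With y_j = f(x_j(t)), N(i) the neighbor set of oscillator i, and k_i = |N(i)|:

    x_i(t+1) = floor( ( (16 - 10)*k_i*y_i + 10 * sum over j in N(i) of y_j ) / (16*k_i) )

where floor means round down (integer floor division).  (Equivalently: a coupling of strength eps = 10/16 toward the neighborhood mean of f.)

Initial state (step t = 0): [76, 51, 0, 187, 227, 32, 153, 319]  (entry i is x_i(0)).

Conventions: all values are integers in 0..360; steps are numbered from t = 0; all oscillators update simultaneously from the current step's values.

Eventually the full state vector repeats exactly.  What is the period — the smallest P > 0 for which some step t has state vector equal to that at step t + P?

Answer: 8
Key observation: The state at step 19, [200, 200, 199, 199, 199, 199, 199, 199], reappears at step 27 — and no state repeats earlier — so the cycle the system enters has period 8.

Derivation:
t=0: [76, 51, 0, 187, 227, 32, 153, 319]
t=1: [64, 47, 78, 119, 127, 113, 90, 97]
t=2: [77, 69, 90, 121, 134, 123, 111, 94]
t=3: [89, 87, 104, 129, 141, 137, 122, 105]
t=4: [104, 104, 119, 140, 152, 149, 136, 118]
t=5: [121, 122, 135, 153, 165, 163, 150, 133]
t=6: [140, 141, 153, 169, 180, 178, 166, 150]
t=7: [160, 162, 173, 188, 197, 196, 184, 170]
t=8: [184, 185, 189, 190, 186, 188, 191, 189]
t=9: [195, 195, 192, 192, 193, 192, 191, 193]
t=10: [185, 186, 187, 188, 188, 188, 188, 187]
t=11: [195, 195, 194, 193, 193, 193, 193, 194]
t=12: [185, 185, 186, 186, 187, 187, 186, 186]
t=13: [195, 195, 195, 194, 194, 194, 194, 195]
t=14: [185, 185, 185, 185, 186, 186, 185, 185]
t=15: [196, 196, 196, 195, 195, 195, 195, 196]
t=16: [184, 184, 184, 184, 185, 185, 184, 184]
t=17: [198, 198, 198, 197, 196, 196, 197, 198]
t=18: [182, 182, 182, 183, 183, 183, 183, 182]
t=19: [200, 200, 199, 199, 199, 199, 199, 199]
t=20: [180, 180, 180, 181, 181, 181, 181, 180]
t=21: [202, 202, 201, 201, 201, 201, 201, 201]
t=22: [177, 177, 177, 178, 178, 178, 178, 177]
t=23: [199, 199, 199, 199, 200, 200, 199, 199]
t=24: [181, 181, 181, 180, 180, 180, 180, 181]
t=25: [201, 201, 201, 201, 202, 202, 201, 201]
t=26: [178, 178, 178, 177, 177, 177, 177, 178]
t=27: [200, 200, 199, 199, 199, 199, 199, 199]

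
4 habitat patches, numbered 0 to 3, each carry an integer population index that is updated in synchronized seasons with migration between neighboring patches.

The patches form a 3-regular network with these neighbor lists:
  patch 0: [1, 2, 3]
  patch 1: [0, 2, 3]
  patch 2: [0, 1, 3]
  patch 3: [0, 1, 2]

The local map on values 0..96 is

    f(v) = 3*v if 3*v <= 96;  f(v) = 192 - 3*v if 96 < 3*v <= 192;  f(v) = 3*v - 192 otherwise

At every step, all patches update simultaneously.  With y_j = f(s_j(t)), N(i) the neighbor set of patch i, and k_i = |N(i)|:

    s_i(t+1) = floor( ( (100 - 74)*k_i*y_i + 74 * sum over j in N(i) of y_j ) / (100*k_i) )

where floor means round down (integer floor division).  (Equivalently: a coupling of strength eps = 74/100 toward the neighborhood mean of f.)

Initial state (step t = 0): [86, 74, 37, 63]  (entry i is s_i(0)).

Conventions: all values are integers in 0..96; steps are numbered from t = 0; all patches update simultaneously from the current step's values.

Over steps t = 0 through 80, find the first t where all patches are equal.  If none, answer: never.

Simulating step by step:
t=0: [86, 74, 37, 63]  (not all equal)
t=1: [45, 44, 45, 44]  (not all equal)
t=2: [58, 58, 58, 58]  (all equal)

Answer: 2
Key observation: Synchronization is absorbing here: once all patches are equal they stay equal, and step 2 is the first all-equal step.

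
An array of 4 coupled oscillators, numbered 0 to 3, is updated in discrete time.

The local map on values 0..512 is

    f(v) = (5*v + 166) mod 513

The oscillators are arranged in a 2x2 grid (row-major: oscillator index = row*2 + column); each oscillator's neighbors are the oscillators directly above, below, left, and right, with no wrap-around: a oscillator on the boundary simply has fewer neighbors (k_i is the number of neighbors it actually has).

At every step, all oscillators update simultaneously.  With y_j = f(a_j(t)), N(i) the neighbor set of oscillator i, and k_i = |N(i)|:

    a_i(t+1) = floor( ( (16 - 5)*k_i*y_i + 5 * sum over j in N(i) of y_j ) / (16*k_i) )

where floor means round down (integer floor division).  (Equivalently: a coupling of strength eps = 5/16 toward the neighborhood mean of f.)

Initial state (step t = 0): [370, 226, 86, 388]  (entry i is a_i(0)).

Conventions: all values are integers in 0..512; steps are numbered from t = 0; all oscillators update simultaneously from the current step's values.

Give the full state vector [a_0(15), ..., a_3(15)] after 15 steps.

Answer: [251, 255, 413, 385]

Derivation:
t=0: [370, 226, 86, 388]
t=1: [383, 268, 140, 92]
t=2: [150, 352, 264, 207]
t=3: [409, 356, 406, 252]
t=4: [195, 367, 186, 361]
t=5: [162, 403, 133, 380]
t=6: [388, 163, 293, 79]
t=7: [124, 337, 79, 120]
t=8: [243, 296, 115, 230]
t=9: [296, 174, 257, 251]
t=10: [141, 85, 370, 339]
t=11: [332, 159, 434, 308]
t=12: [311, 378, 266, 229]
t=13: [199, 75, 396, 270]
t=14: [111, 116, 162, 355]
t=15: [251, 255, 413, 385]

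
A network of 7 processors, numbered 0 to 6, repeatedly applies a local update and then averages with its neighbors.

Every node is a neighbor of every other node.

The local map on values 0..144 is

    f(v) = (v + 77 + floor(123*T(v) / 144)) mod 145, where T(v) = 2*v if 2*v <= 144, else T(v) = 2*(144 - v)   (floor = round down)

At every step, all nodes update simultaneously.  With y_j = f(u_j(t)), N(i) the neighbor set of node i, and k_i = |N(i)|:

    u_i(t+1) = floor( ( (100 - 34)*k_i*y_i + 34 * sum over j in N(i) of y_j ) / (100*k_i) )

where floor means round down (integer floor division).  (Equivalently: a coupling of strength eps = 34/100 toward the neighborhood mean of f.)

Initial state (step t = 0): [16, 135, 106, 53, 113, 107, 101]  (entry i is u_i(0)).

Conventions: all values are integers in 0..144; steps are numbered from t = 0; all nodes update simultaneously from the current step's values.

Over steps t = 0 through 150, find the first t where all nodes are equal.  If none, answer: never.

Simulating step by step:
t=0: [16, 135, 106, 53, 113, 107, 101]  (not all equal)
t=1: [111, 88, 100, 84, 97, 100, 102]  (not all equal)
t=2: [102, 112, 107, 114, 108, 107, 106]  (not all equal)
t=3: [103, 99, 101, 98, 101, 101, 101]  (not all equal)
t=4: [105, 106, 106, 107, 106, 106, 106]  (not all equal)
t=5: [102, 102, 102, 102, 102, 102, 102]  (all equal)

Answer: 5
Key observation: Synchronization is absorbing here: once all nodes are equal they stay equal, and step 5 is the first all-equal step.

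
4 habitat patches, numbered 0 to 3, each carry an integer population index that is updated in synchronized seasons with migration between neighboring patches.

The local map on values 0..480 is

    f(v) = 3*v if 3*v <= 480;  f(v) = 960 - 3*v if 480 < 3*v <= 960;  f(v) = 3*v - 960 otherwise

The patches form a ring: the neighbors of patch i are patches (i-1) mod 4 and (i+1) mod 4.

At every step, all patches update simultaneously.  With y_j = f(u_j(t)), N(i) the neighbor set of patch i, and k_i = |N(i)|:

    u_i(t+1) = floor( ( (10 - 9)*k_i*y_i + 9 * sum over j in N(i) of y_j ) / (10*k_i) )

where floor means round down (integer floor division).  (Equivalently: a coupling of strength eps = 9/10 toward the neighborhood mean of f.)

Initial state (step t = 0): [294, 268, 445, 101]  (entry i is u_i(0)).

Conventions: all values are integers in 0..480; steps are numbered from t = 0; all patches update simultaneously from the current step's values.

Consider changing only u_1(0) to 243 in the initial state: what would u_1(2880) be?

Simulating step by step:
t=0: [294, 243, 445, 101]
t=1: [248, 226, 277, 234]
t=2: [264, 183, 255, 181]
t=3: [389, 204, 392, 205]
t=4: [332, 225, 333, 224]
t=5: [261, 62, 261, 62]
t=6: [185, 177, 185, 177]
t=7: [426, 407, 426, 407]
t=8: [266, 312, 266, 312]
t=9: [37, 148, 37, 148]
t=10: [410, 144, 410, 144]
t=11: [415, 286, 415, 286]
t=12: [120, 266, 120, 266]
t=13: [181, 340, 181, 340]
t=14: [95, 381, 95, 381]
t=15: [193, 274, 193, 274]
t=16: [162, 356, 162, 356]
t=17: [144, 437, 144, 437]
t=18: [359, 423, 359, 423]
t=19: [289, 136, 289, 136]
t=20: [376, 124, 376, 124]
t=21: [351, 188, 351, 188]
t=22: [365, 123, 365, 123]
t=23: [345, 158, 345, 158]
t=24: [434, 114, 434, 114]
t=25: [342, 342, 342, 342]
t=26: [66, 66, 66, 66]
t=27: [198, 198, 198, 198]
t=28: [366, 366, 366, 366]
t=29: [138, 138, 138, 138]
t=30: [414, 414, 414, 414]
t=31: [282, 282, 282, 282]
t=32: [114, 114, 114, 114]
t=33: [342, 342, 342, 342]

Answer: u_1(2880) = 114
Key observation: The state at step 25, [342, 342, 342, 342], reappears at step 33: the system is in a cycle of period 8 from step 25 on.  Therefore the state at step 2880 equals the state at step 25 + ((2880 - 25) mod 8) = 32, which is [114, 114, 114, 114].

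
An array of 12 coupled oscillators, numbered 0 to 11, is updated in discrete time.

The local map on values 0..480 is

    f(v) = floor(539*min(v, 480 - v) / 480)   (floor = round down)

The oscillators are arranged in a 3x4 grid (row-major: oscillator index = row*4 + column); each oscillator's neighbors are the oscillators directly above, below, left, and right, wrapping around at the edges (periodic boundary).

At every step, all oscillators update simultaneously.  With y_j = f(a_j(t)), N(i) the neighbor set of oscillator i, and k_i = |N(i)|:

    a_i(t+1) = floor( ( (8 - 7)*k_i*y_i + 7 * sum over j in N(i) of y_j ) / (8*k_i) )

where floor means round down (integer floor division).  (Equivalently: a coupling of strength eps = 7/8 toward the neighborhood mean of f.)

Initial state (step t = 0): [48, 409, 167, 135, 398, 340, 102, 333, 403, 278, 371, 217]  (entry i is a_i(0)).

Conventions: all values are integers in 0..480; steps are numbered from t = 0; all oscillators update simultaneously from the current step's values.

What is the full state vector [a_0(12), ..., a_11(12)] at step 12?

Simulating step by step:
t=0: [48, 409, 167, 135, 398, 340, 102, 333, 403, 278, 371, 217]
t=1: [95, 146, 125, 160, 112, 131, 152, 151, 145, 125, 183, 145]
t=2: [150, 136, 174, 148, 143, 149, 165, 160, 136, 165, 159, 176]
t=3: [158, 175, 173, 182, 165, 170, 180, 177, 174, 165, 188, 172]
t=4: [192, 187, 202, 192, 189, 191, 198, 196, 186, 196, 195, 200]
t=5: [211, 217, 217, 220, 213, 215, 219, 218, 216, 213, 222, 216]
t=6: [241, 240, 245, 241, 240, 241, 244, 243, 239, 243, 243, 245]
t=7: [268, 266, 266, 265, 267, 267, 265, 266, 266, 267, 264, 266]
t=8: [239, 239, 240, 239, 239, 239, 240, 240, 239, 240, 240, 240]
t=9: [268, 268, 268, 268, 268, 268, 268, 268, 268, 268, 269, 268]
t=10: [238, 238, 237, 238, 238, 238, 237, 238, 238, 237, 237, 237]
t=11: [267, 266, 266, 266, 267, 266, 266, 266, 266, 266, 266, 266]
t=12: [239, 239, 240, 239, 239, 239, 240, 239, 239, 240, 240, 240]

Answer: [239, 239, 240, 239, 239, 239, 240, 239, 239, 240, 240, 240]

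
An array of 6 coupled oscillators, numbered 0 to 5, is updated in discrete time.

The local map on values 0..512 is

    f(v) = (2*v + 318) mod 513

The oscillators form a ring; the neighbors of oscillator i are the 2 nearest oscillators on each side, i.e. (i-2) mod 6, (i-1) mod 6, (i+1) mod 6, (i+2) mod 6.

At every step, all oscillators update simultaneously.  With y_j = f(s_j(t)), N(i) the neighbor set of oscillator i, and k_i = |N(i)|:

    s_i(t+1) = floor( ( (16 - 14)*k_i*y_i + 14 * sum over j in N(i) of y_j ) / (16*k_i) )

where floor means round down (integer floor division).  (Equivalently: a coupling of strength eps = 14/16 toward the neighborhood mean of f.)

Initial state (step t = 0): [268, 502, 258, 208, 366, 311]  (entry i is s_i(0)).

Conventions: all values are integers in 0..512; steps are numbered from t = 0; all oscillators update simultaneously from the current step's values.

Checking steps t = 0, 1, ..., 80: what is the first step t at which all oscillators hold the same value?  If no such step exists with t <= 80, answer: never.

Answer: 17
Key observation: Synchronization is absorbing here: once all oscillators are equal they stay equal, and step 17 is the first all-equal step.

Derivation:
t=0: [268, 502, 258, 208, 366, 311]  (not all equal)
t=1: [276, 323, 233, 261, 289, 246]  (not all equal)
t=2: [351, 330, 365, 347, 321, 369]  (not all equal)
t=3: [274, 289, 422, 273, 287, 423]  (not all equal)
t=4: [270, 261, 337, 270, 261, 337]  (not all equal)
t=5: [395, 401, 353, 395, 401, 353]  (not all equal)
t=6: [274, 271, 140, 274, 271, 140]  (not all equal)
t=7: [233, 235, 316, 233, 235, 316]  (not all equal)
t=8: [345, 344, 293, 345, 344, 293]  (not all equal)
t=9: [448, 449, 481, 448, 449, 481]  (not all equal)
t=10: [217, 217, 197, 217, 217, 197]  (not all equal)
t=11: [221, 221, 234, 221, 221, 234]  (not all equal)
t=12: [258, 258, 250, 258, 258, 250]  (not all equal)
t=13: [314, 314, 319, 314, 314, 319]  (not all equal)
t=14: [437, 437, 434, 437, 437, 434]  (not all equal)
t=15: [163, 163, 165, 163, 163, 165]  (not all equal)
t=16: [132, 132, 131, 132, 132, 131]  (not all equal)
t=17: [68, 68, 68, 68, 68, 68]  (all equal)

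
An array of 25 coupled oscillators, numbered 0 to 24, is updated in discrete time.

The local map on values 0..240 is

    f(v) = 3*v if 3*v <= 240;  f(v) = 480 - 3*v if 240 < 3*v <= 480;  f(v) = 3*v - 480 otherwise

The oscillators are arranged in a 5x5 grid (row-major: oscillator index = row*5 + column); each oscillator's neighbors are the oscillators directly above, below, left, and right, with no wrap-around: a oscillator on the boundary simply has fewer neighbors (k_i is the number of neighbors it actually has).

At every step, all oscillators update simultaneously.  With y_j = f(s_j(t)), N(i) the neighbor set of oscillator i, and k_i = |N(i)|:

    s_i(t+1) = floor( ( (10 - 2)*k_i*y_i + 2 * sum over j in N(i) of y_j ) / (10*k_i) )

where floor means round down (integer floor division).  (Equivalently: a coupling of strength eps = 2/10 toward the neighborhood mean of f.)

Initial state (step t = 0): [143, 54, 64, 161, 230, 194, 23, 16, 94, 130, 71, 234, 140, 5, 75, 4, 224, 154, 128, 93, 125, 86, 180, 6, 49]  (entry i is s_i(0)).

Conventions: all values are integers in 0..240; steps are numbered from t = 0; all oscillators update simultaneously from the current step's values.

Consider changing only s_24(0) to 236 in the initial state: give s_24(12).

Answer: s_24(12) = 202
Key observation: This trace re-runs the system from the modified initial state.

Derivation:
t=0: [143, 54, 64, 161, 230, 194, 23, 16, 94, 130, 71, 234, 140, 5, 75, 4, 224, 154, 128, 93, 125, 86, 180, 6, 236]
t=1: [67, 150, 167, 42, 177, 103, 81, 64, 166, 114, 192, 204, 63, 40, 200, 43, 177, 34, 89, 197, 107, 201, 65, 40, 204]
t=2: [180, 54, 40, 106, 67, 172, 215, 176, 43, 123, 105, 134, 178, 123, 120, 123, 65, 114, 193, 119, 152, 125, 179, 132, 128]
t=3: [67, 152, 120, 159, 188, 54, 148, 61, 124, 118, 147, 91, 61, 108, 119, 114, 177, 130, 102, 119, 40, 102, 67, 84, 97]
t=4: [179, 43, 110, 23, 80, 148, 57, 168, 109, 121, 65, 181, 178, 154, 125, 124, 71, 102, 169, 130, 127, 164, 193, 220, 186]
t=5: [62, 128, 134, 91, 210, 57, 149, 45, 133, 126, 169, 82, 57, 31, 99, 120, 188, 158, 44, 86, 91, 37, 103, 157, 89]
t=6: [175, 96, 91, 186, 150, 153, 58, 126, 91, 109, 56, 202, 160, 102, 174, 117, 90, 32, 122, 212, 188, 119, 145, 41, 193]
t=7: [57, 182, 190, 92, 47, 42, 161, 111, 190, 141, 152, 128, 24, 157, 65, 134, 191, 95, 118, 141, 92, 121, 58, 115, 107]
t=8: [156, 70, 99, 184, 138, 114, 24, 130, 92, 74, 39, 86, 79, 31, 164, 83, 98, 179, 120, 77, 182, 125, 169, 138, 146]
t=9: [44, 185, 171, 87, 82, 123, 90, 106, 187, 196, 133, 208, 212, 103, 46, 209, 179, 74, 118, 196, 86, 102, 36, 65, 63]
t=10: [124, 85, 56, 198, 219, 117, 192, 153, 97, 116, 91, 140, 159, 161, 136, 141, 79, 199, 135, 116, 209, 165, 125, 184, 181]
t=11: [121, 204, 158, 126, 166, 130, 98, 39, 164, 134, 182, 75, 12, 19, 75, 85, 202, 114, 76, 119, 124, 44, 97, 73, 70]
t=12: [115, 126, 28, 84, 32, 96, 177, 105, 27, 79, 88, 200, 55, 70, 197, 200, 136, 139, 209, 142, 122, 133, 183, 217, 202]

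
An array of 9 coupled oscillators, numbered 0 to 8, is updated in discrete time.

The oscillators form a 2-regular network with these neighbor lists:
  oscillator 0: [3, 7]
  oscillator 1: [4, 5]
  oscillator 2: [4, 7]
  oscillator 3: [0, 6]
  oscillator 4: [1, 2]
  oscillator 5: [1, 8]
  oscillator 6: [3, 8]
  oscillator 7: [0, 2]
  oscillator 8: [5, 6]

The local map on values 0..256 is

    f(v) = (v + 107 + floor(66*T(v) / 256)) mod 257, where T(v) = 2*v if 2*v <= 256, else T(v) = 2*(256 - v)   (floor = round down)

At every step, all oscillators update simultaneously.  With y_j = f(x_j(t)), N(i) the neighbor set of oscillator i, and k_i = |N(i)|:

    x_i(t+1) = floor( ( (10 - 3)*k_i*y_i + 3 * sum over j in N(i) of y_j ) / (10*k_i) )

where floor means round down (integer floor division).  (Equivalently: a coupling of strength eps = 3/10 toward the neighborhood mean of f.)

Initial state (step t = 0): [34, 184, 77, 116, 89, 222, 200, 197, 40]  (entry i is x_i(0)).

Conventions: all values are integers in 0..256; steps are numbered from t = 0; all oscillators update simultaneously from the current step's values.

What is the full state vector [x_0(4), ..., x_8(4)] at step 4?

Simulating step by step:
t=0: [34, 184, 77, 116, 89, 222, 200, 197, 40]
t=1: [125, 99, 203, 52, 212, 98, 83, 111, 141]
t=2: [57, 50, 71, 170, 70, 186, 197, 30, 108]
t=3: [167, 170, 204, 85, 208, 79, 65, 167, 31]
t=4: [87, 91, 77, 204, 79, 190, 201, 64, 171]

Answer: [87, 91, 77, 204, 79, 190, 201, 64, 171]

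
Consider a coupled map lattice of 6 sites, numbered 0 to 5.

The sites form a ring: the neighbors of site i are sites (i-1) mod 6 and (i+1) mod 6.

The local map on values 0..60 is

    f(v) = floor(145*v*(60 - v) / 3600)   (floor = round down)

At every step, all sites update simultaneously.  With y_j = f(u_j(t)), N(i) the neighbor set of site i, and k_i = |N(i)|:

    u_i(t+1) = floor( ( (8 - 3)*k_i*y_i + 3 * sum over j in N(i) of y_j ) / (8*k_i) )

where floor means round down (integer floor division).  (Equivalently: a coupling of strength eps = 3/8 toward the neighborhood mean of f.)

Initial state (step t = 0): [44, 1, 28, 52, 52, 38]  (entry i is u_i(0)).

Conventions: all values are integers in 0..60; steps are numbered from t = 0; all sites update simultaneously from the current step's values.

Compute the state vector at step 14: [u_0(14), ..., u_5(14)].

Simulating step by step:
t=0: [44, 1, 28, 52, 52, 38]
t=1: [24, 13, 25, 19, 19, 28]
t=2: [32, 27, 32, 31, 31, 34]
t=3: [35, 35, 35, 36, 35, 35]
t=4: [35, 35, 34, 34, 34, 35]
t=5: [35, 35, 35, 35, 35, 35]
t=6: [35, 35, 35, 35, 35, 35]
t=7: [35, 35, 35, 35, 35, 35]
t=8: [35, 35, 35, 35, 35, 35]
t=9: [35, 35, 35, 35, 35, 35]
t=10: [35, 35, 35, 35, 35, 35]
t=11: [35, 35, 35, 35, 35, 35]
t=12: [35, 35, 35, 35, 35, 35]
t=13: [35, 35, 35, 35, 35, 35]
t=14: [35, 35, 35, 35, 35, 35]

Answer: [35, 35, 35, 35, 35, 35]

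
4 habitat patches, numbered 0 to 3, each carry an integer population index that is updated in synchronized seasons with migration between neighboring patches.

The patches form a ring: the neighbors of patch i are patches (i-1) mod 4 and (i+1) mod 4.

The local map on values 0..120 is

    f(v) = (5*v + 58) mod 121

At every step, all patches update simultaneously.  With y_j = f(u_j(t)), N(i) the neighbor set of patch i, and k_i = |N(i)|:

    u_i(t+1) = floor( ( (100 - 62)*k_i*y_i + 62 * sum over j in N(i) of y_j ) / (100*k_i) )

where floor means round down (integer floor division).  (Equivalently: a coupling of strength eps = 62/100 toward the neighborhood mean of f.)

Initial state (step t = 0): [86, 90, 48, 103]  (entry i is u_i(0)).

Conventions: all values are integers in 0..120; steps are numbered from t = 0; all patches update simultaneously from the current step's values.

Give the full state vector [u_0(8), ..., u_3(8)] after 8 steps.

Answer: [66, 79, 74, 77]

Derivation:
t=0: [86, 90, 48, 103]
t=1: [36, 27, 56, 52]
t=2: [90, 93, 82, 94]
t=3: [34, 54, 65, 56]
t=4: [97, 72, 64, 75]
t=5: [61, 43, 44, 49]
t=6: [28, 22, 42, 34]
t=7: [77, 49, 57, 72]
t=8: [66, 79, 74, 77]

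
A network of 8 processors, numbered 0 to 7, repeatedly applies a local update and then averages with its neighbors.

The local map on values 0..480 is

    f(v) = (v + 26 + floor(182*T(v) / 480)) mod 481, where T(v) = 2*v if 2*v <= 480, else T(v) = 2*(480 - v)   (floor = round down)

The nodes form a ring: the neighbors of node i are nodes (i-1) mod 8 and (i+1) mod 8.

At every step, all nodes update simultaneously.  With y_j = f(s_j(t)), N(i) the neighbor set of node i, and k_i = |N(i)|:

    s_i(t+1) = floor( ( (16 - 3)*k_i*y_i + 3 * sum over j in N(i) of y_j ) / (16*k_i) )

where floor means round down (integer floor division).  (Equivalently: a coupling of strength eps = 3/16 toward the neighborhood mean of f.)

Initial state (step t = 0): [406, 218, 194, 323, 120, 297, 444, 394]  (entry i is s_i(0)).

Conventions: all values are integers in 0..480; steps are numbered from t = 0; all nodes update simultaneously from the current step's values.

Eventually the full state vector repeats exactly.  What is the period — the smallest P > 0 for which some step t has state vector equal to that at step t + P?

Answer: 4
Key observation: The state at step 50, [305, 137, 305, 83, 359, 90, 359, 83], reappears at step 54 — and no state repeats earlier — so the cycle the system enters has period 4.

Derivation:
t=0: [406, 218, 194, 323, 120, 297, 444, 394]
t=1: [44, 367, 380, 436, 279, 398, 56, 5]
t=2: [131, 398, 46, 54, 373, 58, 104, 48]
t=3: [218, 38, 97, 152, 413, 167, 191, 132]
t=4: [365, 131, 195, 257, 63, 293, 347, 281]
t=5: [455, 287, 365, 414, 196, 430, 470, 460]
t=6: [59, 419, 432, 86, 302, 46, 20, 20]
t=7: [111, 21, 28, 188, 401, 135, 65, 67]
t=8: [198, 78, 100, 296, 62, 227, 151, 150]
t=9: [346, 186, 221, 406, 192, 385, 303, 297]
t=10: [460, 369, 370, 78, 295, 79, 419, 462]
t=11: [63, 435, 449, 220, 405, 177, 25, 19]
t=12: [117, 25, 53, 336, 75, 280, 93, 67]
t=13: [207, 88, 147, 408, 214, 403, 209, 155]
t=14: [360, 209, 248, 70, 327, 79, 347, 315]
t=15: [468, 406, 415, 207, 410, 221, 443, 467]
t=16: [20, 8, 44, 317, 81, 338, 53, 20]
t=17: [59, 47, 131, 404, 224, 409, 146, 66]
t=18: [128, 123, 218, 68, 341, 71, 243, 153]
t=19: [254, 258, 368, 200, 411, 208, 405, 305]
t=20: [452, 454, 466, 351, 78, 319, 84, 419]
t=21: [17, 18, 63, 402, 220, 410, 185, 26]
t=22: [56, 64, 116, 56, 336, 78, 292, 95]
t=23: [131, 145, 210, 166, 409, 219, 407, 211]
t=24: [271, 288, 376, 295, 73, 335, 81, 347]
t=25: [457, 460, 476, 434, 212, 412, 224, 442]
t=26: [18, 20, 22, 50, 325, 83, 342, 53]
t=27: [63, 60, 68, 141, 406, 227, 410, 146]
t=28: [149, 132, 155, 236, 71, 346, 72, 242]
t=29: [299, 264, 307, 399, 207, 412, 209, 405]
t=30: [418, 454, 419, 84, 317, 79, 320, 85]
t=31: [26, 16, 26, 185, 410, 220, 411, 186]
t=32: [95, 57, 95, 292, 78, 336, 78, 294]
t=33: [211, 138, 211, 407, 219, 413, 219, 407]
t=34: [348, 292, 348, 81, 335, 83, 335, 81]
t=35: [444, 462, 444, 225, 413, 227, 413, 225]
t=36: [54, 19, 54, 344, 85, 346, 85, 344]
t=37: [147, 70, 147, 411, 230, 417, 230, 411]
t=38: [245, 174, 245, 73, 350, 87, 350, 73]
t=39: [410, 353, 410, 211, 416, 233, 416, 211]
t=40: [88, 387, 88, 324, 85, 355, 85, 324]
t=41: [190, 35, 190, 413, 230, 418, 230, 413]
t=42: [301, 138, 301, 80, 351, 88, 351, 80]
t=43: [416, 304, 416, 222, 417, 235, 417, 222]
t=44: [89, 377, 89, 339, 87, 358, 87, 339]
t=45: [192, 34, 192, 416, 233, 420, 233, 416]
t=46: [303, 137, 303, 82, 355, 89, 355, 82]
t=47: [417, 302, 417, 226, 418, 236, 418, 226]
t=48: [90, 377, 90, 345, 89, 359, 89, 345]
t=49: [193, 34, 193, 418, 236, 420, 236, 418]
t=50: [305, 137, 305, 83, 359, 90, 359, 83]
t=51: [417, 302, 417, 226, 420, 238, 420, 226]
t=52: [90, 377, 90, 345, 89, 362, 89, 345]
t=53: [193, 34, 193, 418, 236, 421, 236, 418]
t=54: [305, 137, 305, 83, 359, 90, 359, 83]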